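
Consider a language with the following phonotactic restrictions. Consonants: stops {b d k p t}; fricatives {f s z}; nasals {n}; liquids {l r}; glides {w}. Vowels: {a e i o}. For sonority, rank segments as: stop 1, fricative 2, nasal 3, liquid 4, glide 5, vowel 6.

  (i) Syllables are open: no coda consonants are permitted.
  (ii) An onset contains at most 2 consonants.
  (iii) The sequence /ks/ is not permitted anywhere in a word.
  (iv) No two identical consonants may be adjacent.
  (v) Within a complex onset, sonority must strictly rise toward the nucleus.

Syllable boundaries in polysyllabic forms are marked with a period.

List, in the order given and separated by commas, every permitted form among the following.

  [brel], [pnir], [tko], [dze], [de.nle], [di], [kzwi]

[brel] — violates constraint (i): syllable 1 coda /l/ has 1 consonant (> 0) → not permitted
[pnir] — violates constraint (i): syllable 1 coda /r/ has 1 consonant (> 0) → not permitted
[tko] — violates constraint (v): syllable 1 onset /tk/: /t/ (stop, 1) → /k/ (stop, 1) does not rise → not permitted
[dze] — σ1 onset /dz/ (1→2 rises), coda /∅/ ok → permitted
[de.nle] — σ1 onset /d/, coda /∅/ ok; σ2 onset /nl/ (3→4 rises), coda /∅/ ok → permitted
[di] — σ1 onset /d/, coda /∅/ ok → permitted
[kzwi] — violates constraint (ii): syllable 1 onset /kzw/ has 3 consonants (> 2) → not permitted

[dze], [de.nle], [di]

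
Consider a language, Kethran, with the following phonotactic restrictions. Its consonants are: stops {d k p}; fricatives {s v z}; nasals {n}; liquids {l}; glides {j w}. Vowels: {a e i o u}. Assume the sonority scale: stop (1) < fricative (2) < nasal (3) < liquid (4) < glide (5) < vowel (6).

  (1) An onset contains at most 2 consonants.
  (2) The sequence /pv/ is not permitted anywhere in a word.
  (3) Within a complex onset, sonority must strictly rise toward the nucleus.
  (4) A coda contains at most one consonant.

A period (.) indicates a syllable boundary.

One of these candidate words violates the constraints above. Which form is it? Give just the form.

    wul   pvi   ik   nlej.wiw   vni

pvi

wul — σ1 onset /w/, coda /l/ ok → licit
pvi — violates constraint 2: contains banned sequence /pv/ → illicit
ik — σ1 onset /∅/, coda /k/ ok → licit
nlej.wiw — σ1 onset /nl/ (3→4 rises), coda /j/ ok; σ2 onset /w/, coda /w/ ok → licit
vni — σ1 onset /vn/ (2→3 rises), coda /∅/ ok → licit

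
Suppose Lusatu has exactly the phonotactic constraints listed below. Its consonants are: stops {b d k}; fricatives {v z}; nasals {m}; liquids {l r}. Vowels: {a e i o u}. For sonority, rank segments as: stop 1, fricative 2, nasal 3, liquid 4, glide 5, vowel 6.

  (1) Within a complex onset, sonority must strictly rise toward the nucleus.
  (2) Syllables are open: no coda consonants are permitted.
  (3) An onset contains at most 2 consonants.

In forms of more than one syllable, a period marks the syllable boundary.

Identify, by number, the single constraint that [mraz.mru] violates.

[mraz.mru]: syllable 1 coda /z/ has 1 consonant (> 0).
This is a violation of constraint 2: "Syllables are open: no coda consonants are permitted."
The remaining constraints (1, 3) are satisfied.

2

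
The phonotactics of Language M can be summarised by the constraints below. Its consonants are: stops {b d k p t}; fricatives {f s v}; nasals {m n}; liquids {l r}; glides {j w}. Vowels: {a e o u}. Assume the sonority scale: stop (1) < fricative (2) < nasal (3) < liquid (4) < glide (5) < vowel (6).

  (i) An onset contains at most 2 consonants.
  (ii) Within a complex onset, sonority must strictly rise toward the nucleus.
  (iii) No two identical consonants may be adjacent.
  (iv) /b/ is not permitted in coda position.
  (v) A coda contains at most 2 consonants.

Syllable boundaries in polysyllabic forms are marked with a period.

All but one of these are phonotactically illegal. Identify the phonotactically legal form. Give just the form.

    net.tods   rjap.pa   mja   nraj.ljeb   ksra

mja

net.tods — violates constraint (iii): adjacent identical consonants /tt/ → phonotactically illegal
rjap.pa — violates constraint (iii): adjacent identical consonants /pp/ → phonotactically illegal
mja — σ1 onset /mj/ (3→5 rises), coda /∅/ ok → phonotactically legal
nraj.ljeb — violates constraint (iv): syllable 2 coda contains /b/ → phonotactically illegal
ksra — violates constraint (i): syllable 1 onset /ksr/ has 3 consonants (> 2) → phonotactically illegal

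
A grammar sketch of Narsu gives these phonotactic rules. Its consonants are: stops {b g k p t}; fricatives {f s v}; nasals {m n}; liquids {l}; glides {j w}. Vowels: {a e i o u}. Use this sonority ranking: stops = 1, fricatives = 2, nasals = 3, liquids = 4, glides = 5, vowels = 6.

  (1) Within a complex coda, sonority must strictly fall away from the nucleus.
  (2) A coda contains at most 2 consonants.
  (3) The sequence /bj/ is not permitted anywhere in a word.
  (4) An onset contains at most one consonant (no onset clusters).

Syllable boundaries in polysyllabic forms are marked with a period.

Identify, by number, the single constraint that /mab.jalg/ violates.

3

/mab.jalg/: contains banned sequence /bj/.
This is a violation of constraint 3: "The sequence /bj/ is not permitted anywhere in a word."
The remaining constraints (1, 2, 4) are satisfied.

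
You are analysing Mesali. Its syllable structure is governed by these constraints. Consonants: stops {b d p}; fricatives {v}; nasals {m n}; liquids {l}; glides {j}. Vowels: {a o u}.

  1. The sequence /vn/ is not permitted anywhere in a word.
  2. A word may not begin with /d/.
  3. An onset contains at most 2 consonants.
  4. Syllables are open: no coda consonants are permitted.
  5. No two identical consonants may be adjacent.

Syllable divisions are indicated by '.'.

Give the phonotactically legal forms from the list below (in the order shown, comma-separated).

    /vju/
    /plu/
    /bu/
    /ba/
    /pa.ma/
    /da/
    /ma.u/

/vju/ — σ1 onset /vj/ (2C), coda /∅/ ok → phonotactically legal
/plu/ — σ1 onset /pl/ (2C), coda /∅/ ok → phonotactically legal
/bu/ — σ1 onset /b/, coda /∅/ ok → phonotactically legal
/ba/ — σ1 onset /b/, coda /∅/ ok → phonotactically legal
/pa.ma/ — σ1 onset /p/, coda /∅/ ok; σ2 onset /m/, coda /∅/ ok → phonotactically legal
/da/ — violates constraint 2: word begins with /d/ → phonotactically illegal
/ma.u/ — σ1 onset /m/, coda /∅/ ok; σ2 onset /∅/, coda /∅/ ok → phonotactically legal

/vju/, /plu/, /bu/, /ba/, /pa.ma/, /ma.u/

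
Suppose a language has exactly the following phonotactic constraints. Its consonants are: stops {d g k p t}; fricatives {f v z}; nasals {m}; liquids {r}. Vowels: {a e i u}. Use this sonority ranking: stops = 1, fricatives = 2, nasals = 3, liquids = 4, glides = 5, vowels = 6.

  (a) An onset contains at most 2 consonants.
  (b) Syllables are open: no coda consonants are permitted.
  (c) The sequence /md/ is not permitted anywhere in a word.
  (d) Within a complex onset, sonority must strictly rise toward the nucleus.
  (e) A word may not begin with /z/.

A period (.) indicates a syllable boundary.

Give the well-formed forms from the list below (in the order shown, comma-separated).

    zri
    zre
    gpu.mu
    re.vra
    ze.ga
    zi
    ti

re.vra, ti

zri — violates constraint (e): word begins with /z/ → ill-formed
zre — violates constraint (e): word begins with /z/ → ill-formed
gpu.mu — violates constraint (d): syllable 1 onset /gp/: /g/ (stop, 1) → /p/ (stop, 1) does not rise → ill-formed
re.vra — σ1 onset /r/, coda /∅/ ok; σ2 onset /vr/ (2→4 rises), coda /∅/ ok → well-formed
ze.ga — violates constraint (e): word begins with /z/ → ill-formed
zi — violates constraint (e): word begins with /z/ → ill-formed
ti — σ1 onset /t/, coda /∅/ ok → well-formed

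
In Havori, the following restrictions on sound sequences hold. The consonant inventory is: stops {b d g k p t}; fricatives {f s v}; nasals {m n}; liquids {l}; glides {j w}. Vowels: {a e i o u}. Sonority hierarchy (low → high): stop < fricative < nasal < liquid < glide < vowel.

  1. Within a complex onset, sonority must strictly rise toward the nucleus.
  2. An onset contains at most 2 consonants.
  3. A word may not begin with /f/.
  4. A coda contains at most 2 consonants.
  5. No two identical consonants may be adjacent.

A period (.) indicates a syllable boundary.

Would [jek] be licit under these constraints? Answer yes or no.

[jek] — σ1 onset /j/, coda /k/ ok → licit

yes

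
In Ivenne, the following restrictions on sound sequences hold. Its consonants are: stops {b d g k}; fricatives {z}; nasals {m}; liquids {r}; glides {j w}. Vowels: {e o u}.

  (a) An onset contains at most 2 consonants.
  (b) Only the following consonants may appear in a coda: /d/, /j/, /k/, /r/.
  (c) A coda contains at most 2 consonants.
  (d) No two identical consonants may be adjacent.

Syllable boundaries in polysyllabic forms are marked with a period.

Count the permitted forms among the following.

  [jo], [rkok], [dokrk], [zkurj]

[jo] — σ1 onset /j/, coda /∅/ ok → permitted
[rkok] — σ1 onset /rk/ (2C), coda /k/ ok → permitted
[dokrk] — violates constraint (c): syllable 1 coda /krk/ has 3 consonants (> 2) → not permitted
[zkurj] — σ1 onset /zk/ (2C), coda /rj/ (2C) ok → permitted
Permitted: [jo], [rkok], [zkurj] → 3.

3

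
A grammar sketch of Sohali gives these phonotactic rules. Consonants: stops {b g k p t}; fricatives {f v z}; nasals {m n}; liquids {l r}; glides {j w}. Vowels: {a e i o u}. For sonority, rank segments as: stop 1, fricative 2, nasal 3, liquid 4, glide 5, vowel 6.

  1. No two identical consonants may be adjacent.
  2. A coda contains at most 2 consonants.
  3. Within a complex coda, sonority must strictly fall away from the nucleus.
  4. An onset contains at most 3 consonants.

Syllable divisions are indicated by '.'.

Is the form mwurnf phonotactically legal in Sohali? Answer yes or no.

mwurnf — violates constraint 2: syllable 1 coda /rnf/ has 3 consonants (> 2) → phonotactically illegal

no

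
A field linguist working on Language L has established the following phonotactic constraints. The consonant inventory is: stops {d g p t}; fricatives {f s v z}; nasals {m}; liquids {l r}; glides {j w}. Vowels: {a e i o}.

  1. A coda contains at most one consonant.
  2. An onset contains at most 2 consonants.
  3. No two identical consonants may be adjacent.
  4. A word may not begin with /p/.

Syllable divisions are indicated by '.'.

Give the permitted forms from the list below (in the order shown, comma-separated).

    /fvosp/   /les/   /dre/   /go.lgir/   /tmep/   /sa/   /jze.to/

/les/, /dre/, /go.lgir/, /tmep/, /sa/, /jze.to/

/fvosp/ — violates constraint 1: syllable 1 coda /sp/ has 2 consonants (> 1) → not permitted
/les/ — σ1 onset /l/, coda /s/ ok → permitted
/dre/ — σ1 onset /dr/ (2C), coda /∅/ ok → permitted
/go.lgir/ — σ1 onset /g/, coda /∅/ ok; σ2 onset /lg/ (2C), coda /r/ ok → permitted
/tmep/ — σ1 onset /tm/ (2C), coda /p/ ok → permitted
/sa/ — σ1 onset /s/, coda /∅/ ok → permitted
/jze.to/ — σ1 onset /jz/ (2C), coda /∅/ ok; σ2 onset /t/, coda /∅/ ok → permitted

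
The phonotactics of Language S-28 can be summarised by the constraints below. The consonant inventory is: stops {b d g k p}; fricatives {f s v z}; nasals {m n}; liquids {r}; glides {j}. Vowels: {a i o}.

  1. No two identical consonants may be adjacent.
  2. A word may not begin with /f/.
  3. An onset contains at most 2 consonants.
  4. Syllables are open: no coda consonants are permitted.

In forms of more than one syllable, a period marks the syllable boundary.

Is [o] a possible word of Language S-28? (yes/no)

yes

[o] — σ1 onset /∅/, coda /∅/ ok → permitted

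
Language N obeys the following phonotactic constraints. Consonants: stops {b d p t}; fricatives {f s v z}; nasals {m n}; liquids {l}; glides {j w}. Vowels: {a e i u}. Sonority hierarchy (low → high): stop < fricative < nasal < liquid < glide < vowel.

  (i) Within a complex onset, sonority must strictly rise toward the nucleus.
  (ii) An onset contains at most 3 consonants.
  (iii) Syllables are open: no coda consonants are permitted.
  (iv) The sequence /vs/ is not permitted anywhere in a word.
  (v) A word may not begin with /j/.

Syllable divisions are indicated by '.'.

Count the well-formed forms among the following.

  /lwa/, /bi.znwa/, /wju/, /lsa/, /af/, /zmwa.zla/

3

/lwa/ — σ1 onset /lw/ (4→5 rises), coda /∅/ ok → well-formed
/bi.znwa/ — σ1 onset /b/, coda /∅/ ok; σ2 onset /znw/ (2→3→5 rises), coda /∅/ ok → well-formed
/wju/ — violates constraint (i): syllable 1 onset /wj/: /w/ (glide, 5) → /j/ (glide, 5) does not rise → ill-formed
/lsa/ — violates constraint (i): syllable 1 onset /ls/: /l/ (liquid, 4) → /s/ (fricative, 2) does not rise → ill-formed
/af/ — violates constraint (iii): syllable 1 coda /f/ has 1 consonant (> 0) → ill-formed
/zmwa.zla/ — σ1 onset /zmw/ (2→3→5 rises), coda /∅/ ok; σ2 onset /zl/ (2→4 rises), coda /∅/ ok → well-formed
Well-formed: /lwa/, /bi.znwa/, /zmwa.zla/ → 3.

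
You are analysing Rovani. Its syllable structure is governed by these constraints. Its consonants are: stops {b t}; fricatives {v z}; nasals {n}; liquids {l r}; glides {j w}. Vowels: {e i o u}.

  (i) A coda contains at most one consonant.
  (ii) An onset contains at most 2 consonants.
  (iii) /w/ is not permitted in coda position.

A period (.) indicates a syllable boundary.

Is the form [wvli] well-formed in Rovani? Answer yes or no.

[wvli] — violates constraint (ii): syllable 1 onset /wvl/ has 3 consonants (> 2) → ill-formed

no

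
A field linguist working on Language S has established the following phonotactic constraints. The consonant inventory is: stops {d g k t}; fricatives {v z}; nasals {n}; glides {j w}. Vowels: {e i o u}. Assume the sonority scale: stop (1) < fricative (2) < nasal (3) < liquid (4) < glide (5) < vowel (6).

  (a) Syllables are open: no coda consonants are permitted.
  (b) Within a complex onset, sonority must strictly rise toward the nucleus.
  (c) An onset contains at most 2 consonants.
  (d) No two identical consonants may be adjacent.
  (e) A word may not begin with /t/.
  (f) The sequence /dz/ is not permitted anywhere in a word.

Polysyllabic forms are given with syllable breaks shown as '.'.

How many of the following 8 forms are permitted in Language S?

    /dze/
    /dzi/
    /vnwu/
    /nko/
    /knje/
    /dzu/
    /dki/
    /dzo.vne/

0

/dze/ — violates constraint (f): contains banned sequence /dz/ → not permitted
/dzi/ — violates constraint (f): contains banned sequence /dz/ → not permitted
/vnwu/ — violates constraint (c): syllable 1 onset /vnw/ has 3 consonants (> 2) → not permitted
/nko/ — violates constraint (b): syllable 1 onset /nk/: /n/ (nasal, 3) → /k/ (stop, 1) does not rise → not permitted
/knje/ — violates constraint (c): syllable 1 onset /knj/ has 3 consonants (> 2) → not permitted
/dzu/ — violates constraint (f): contains banned sequence /dz/ → not permitted
/dki/ — violates constraint (b): syllable 1 onset /dk/: /d/ (stop, 1) → /k/ (stop, 1) does not rise → not permitted
/dzo.vne/ — violates constraint (f): contains banned sequence /dz/ → not permitted
No form is permitted → 0.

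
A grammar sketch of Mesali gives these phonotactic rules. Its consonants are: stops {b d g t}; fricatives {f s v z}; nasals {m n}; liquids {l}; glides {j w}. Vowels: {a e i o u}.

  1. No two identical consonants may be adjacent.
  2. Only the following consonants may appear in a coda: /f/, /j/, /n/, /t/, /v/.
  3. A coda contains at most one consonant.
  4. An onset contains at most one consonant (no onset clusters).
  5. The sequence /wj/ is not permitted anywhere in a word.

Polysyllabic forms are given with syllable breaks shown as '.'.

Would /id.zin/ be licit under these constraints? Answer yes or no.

no

/id.zin/ — violates constraint 2: syllable 1 coda contains /d/, which is not a licensed coda consonant → illicit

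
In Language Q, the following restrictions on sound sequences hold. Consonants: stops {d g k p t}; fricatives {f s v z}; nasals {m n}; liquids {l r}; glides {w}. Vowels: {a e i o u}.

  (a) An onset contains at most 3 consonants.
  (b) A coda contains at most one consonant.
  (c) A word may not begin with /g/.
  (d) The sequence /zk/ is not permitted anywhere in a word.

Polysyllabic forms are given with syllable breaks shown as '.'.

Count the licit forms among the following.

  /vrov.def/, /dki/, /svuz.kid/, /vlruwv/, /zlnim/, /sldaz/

/vrov.def/ — σ1 onset /vr/ (2C), coda /v/ ok; σ2 onset /d/, coda /f/ ok → licit
/dki/ — σ1 onset /dk/ (2C), coda /∅/ ok → licit
/svuz.kid/ — violates constraint (d): contains banned sequence /zk/ → illicit
/vlruwv/ — violates constraint (b): syllable 1 coda /wv/ has 2 consonants (> 1) → illicit
/zlnim/ — σ1 onset /zln/ (3C), coda /m/ ok → licit
/sldaz/ — σ1 onset /sld/ (3C), coda /z/ ok → licit
Licit: /vrov.def/, /dki/, /zlnim/, /sldaz/ → 4.

4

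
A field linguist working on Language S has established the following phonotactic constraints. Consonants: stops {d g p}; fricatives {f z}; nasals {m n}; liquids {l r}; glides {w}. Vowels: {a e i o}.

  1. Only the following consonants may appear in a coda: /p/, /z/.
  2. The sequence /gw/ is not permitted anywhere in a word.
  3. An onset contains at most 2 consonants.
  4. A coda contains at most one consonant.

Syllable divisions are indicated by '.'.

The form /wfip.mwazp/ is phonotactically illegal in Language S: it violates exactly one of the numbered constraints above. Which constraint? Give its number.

4

/wfip.mwazp/: syllable 2 coda /zp/ has 2 consonants (> 1).
This is a violation of constraint 4: "A coda contains at most one consonant."
The remaining constraints (1, 2, 3) are satisfied.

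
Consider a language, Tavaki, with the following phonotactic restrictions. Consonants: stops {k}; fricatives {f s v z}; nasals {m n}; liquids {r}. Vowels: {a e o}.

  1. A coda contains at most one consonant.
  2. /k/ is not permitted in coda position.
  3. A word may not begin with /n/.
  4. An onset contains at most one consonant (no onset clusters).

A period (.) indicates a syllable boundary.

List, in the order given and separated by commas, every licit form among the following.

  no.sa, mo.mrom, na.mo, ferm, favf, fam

no.sa — violates constraint 3: word begins with /n/ → illicit
mo.mrom — violates constraint 4: syllable 2 onset /mr/ has 2 consonants (> 1) → illicit
na.mo — violates constraint 3: word begins with /n/ → illicit
ferm — violates constraint 1: syllable 1 coda /rm/ has 2 consonants (> 1) → illicit
favf — violates constraint 1: syllable 1 coda /vf/ has 2 consonants (> 1) → illicit
fam — σ1 onset /f/, coda /m/ ok → licit

fam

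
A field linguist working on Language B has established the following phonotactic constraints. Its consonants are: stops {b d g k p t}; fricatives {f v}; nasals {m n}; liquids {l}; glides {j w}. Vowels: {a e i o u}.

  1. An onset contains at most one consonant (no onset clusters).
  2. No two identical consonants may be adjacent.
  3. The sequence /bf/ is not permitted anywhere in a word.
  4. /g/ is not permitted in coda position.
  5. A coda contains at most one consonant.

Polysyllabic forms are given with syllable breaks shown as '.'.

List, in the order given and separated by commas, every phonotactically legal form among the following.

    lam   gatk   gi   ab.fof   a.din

lam — σ1 onset /l/, coda /m/ ok → phonotactically legal
gatk — violates constraint 5: syllable 1 coda /tk/ has 2 consonants (> 1) → phonotactically illegal
gi — σ1 onset /g/, coda /∅/ ok → phonotactically legal
ab.fof — violates constraint 3: contains banned sequence /bf/ → phonotactically illegal
a.din — σ1 onset /∅/, coda /∅/ ok; σ2 onset /d/, coda /n/ ok → phonotactically legal

lam, gi, a.din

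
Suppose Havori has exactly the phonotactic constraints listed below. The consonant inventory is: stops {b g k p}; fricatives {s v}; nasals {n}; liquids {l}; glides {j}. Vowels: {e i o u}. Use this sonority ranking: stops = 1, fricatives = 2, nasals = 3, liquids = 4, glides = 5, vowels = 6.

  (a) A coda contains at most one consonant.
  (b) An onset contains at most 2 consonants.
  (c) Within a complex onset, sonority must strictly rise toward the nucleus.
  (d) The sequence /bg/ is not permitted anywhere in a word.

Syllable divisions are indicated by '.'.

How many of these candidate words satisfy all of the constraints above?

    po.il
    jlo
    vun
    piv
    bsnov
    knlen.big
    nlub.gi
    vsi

3

po.il — σ1 onset /p/, coda /∅/ ok; σ2 onset /∅/, coda /l/ ok → phonotactically legal
jlo — violates constraint (c): syllable 1 onset /jl/: /j/ (glide, 5) → /l/ (liquid, 4) does not rise → phonotactically illegal
vun — σ1 onset /v/, coda /n/ ok → phonotactically legal
piv — σ1 onset /p/, coda /v/ ok → phonotactically legal
bsnov — violates constraint (b): syllable 1 onset /bsn/ has 3 consonants (> 2) → phonotactically illegal
knlen.big — violates constraint (b): syllable 1 onset /knl/ has 3 consonants (> 2) → phonotactically illegal
nlub.gi — violates constraint (d): contains banned sequence /bg/ → phonotactically illegal
vsi — violates constraint (c): syllable 1 onset /vs/: /v/ (fricative, 2) → /s/ (fricative, 2) does not rise → phonotactically illegal
Phonotactically legal: po.il, vun, piv → 3.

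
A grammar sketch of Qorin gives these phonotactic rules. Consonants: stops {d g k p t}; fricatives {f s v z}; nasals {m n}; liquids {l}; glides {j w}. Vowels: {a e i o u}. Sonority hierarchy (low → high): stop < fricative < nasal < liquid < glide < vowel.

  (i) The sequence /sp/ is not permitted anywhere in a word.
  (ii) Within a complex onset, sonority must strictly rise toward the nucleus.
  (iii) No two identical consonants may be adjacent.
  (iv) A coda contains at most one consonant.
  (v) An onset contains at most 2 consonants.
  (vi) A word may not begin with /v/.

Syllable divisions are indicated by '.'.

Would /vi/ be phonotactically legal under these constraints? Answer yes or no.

no

/vi/ — violates constraint (vi): word begins with /v/ → phonotactically illegal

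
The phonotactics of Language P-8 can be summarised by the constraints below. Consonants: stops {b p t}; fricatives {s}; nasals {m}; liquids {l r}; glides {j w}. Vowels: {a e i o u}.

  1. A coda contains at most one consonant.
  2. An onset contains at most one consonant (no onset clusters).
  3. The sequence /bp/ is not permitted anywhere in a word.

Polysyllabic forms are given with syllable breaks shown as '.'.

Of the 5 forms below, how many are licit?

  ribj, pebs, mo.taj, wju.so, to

2

ribj — violates constraint 1: syllable 1 coda /bj/ has 2 consonants (> 1) → illicit
pebs — violates constraint 1: syllable 1 coda /bs/ has 2 consonants (> 1) → illicit
mo.taj — σ1 onset /m/, coda /∅/ ok; σ2 onset /t/, coda /j/ ok → licit
wju.so — violates constraint 2: syllable 1 onset /wj/ has 2 consonants (> 1) → illicit
to — σ1 onset /t/, coda /∅/ ok → licit
Licit: mo.taj, to → 2.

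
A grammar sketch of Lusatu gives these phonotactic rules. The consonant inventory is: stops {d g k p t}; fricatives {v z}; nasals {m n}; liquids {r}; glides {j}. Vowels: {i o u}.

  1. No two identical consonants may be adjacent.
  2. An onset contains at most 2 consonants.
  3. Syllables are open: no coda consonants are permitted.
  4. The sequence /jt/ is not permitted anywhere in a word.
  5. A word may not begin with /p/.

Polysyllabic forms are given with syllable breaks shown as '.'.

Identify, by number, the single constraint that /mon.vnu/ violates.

/mon.vnu/: syllable 1 coda /n/ has 1 consonant (> 0).
This is a violation of constraint 3: "Syllables are open: no coda consonants are permitted."
The remaining constraints (1, 2, 4, 5) are satisfied.

3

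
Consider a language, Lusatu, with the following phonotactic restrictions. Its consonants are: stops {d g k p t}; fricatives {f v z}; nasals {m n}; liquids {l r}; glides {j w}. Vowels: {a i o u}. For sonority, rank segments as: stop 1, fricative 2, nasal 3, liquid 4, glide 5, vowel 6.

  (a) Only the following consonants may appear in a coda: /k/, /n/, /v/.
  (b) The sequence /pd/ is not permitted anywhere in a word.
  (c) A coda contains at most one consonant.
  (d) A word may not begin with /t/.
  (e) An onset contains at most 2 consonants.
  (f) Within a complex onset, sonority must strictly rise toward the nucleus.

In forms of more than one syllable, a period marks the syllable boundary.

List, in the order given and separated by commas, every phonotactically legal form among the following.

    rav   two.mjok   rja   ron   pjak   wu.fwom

rav, rja, ron, pjak

rav — σ1 onset /r/, coda /v/ ok → phonotactically legal
two.mjok — violates constraint (d): word begins with /t/ → phonotactically illegal
rja — σ1 onset /rj/ (4→5 rises), coda /∅/ ok → phonotactically legal
ron — σ1 onset /r/, coda /n/ ok → phonotactically legal
pjak — σ1 onset /pj/ (1→5 rises), coda /k/ ok → phonotactically legal
wu.fwom — violates constraint (a): syllable 2 coda contains /m/, which is not a licensed coda consonant → phonotactically illegal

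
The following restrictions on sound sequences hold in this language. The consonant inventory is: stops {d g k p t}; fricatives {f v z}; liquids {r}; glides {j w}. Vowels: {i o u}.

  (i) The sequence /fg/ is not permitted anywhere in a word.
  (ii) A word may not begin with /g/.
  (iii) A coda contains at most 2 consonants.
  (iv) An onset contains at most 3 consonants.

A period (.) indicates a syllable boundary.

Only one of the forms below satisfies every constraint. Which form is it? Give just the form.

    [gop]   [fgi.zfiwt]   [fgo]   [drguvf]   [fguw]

[drguvf]

[gop] — violates constraint (ii): word begins with /g/ → illicit
[fgi.zfiwt] — violates constraint (i): contains banned sequence /fg/ → illicit
[fgo] — violates constraint (i): contains banned sequence /fg/ → illicit
[drguvf] — σ1 onset /drg/ (3C), coda /vf/ (2C) ok → licit
[fguw] — violates constraint (i): contains banned sequence /fg/ → illicit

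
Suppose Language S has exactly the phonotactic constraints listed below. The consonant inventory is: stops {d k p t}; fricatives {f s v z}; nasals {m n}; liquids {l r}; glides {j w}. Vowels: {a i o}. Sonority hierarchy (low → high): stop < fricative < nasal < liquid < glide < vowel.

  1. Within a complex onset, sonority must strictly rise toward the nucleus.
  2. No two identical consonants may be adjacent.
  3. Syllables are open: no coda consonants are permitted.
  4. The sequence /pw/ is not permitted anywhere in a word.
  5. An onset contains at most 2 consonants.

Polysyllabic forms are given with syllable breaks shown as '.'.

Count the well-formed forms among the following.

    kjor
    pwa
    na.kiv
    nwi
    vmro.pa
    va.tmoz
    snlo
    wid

kjor — violates constraint 3: syllable 1 coda /r/ has 1 consonant (> 0) → ill-formed
pwa — violates constraint 4: contains banned sequence /pw/ → ill-formed
na.kiv — violates constraint 3: syllable 2 coda /v/ has 1 consonant (> 0) → ill-formed
nwi — σ1 onset /nw/ (3→5 rises), coda /∅/ ok → well-formed
vmro.pa — violates constraint 5: syllable 1 onset /vmr/ has 3 consonants (> 2) → ill-formed
va.tmoz — violates constraint 3: syllable 2 coda /z/ has 1 consonant (> 0) → ill-formed
snlo — violates constraint 5: syllable 1 onset /snl/ has 3 consonants (> 2) → ill-formed
wid — violates constraint 3: syllable 1 coda /d/ has 1 consonant (> 0) → ill-formed
Well-formed: nwi → 1.

1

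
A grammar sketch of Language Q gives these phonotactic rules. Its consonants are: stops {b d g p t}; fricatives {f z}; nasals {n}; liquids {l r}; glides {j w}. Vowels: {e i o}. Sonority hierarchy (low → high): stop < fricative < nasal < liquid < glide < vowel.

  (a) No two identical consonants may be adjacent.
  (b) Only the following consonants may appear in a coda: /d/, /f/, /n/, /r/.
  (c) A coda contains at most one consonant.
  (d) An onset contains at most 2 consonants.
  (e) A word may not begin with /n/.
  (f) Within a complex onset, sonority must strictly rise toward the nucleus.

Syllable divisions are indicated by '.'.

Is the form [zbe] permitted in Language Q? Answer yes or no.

no

[zbe] — violates constraint (f): syllable 1 onset /zb/: /z/ (fricative, 2) → /b/ (stop, 1) does not rise → not permitted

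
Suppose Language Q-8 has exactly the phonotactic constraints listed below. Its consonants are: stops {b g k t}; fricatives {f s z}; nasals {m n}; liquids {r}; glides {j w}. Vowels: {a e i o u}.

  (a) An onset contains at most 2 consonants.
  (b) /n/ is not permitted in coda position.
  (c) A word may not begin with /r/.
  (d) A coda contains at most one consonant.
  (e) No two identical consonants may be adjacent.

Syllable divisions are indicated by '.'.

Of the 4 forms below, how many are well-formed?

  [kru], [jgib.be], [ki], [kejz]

2

[kru] — σ1 onset /kr/ (2C), coda /∅/ ok → well-formed
[jgib.be] — violates constraint (e): adjacent identical consonants /bb/ → ill-formed
[ki] — σ1 onset /k/, coda /∅/ ok → well-formed
[kejz] — violates constraint (d): syllable 1 coda /jz/ has 2 consonants (> 1) → ill-formed
Well-formed: [kru], [ki] → 2.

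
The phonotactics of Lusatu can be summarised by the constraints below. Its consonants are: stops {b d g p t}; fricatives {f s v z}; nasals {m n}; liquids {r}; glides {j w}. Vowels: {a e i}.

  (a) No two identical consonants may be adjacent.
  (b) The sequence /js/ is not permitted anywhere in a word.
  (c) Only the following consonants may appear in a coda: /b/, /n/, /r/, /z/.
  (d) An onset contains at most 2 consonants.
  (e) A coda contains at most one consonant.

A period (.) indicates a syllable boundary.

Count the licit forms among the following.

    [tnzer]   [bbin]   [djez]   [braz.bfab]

2

[tnzer] — violates constraint (d): syllable 1 onset /tnz/ has 3 consonants (> 2) → illicit
[bbin] — violates constraint (a): adjacent identical consonants /bb/ → illicit
[djez] — σ1 onset /dj/ (2C), coda /z/ ok → licit
[braz.bfab] — σ1 onset /br/ (2C), coda /z/ ok; σ2 onset /bf/ (2C), coda /b/ ok → licit
Licit: [djez], [braz.bfab] → 2.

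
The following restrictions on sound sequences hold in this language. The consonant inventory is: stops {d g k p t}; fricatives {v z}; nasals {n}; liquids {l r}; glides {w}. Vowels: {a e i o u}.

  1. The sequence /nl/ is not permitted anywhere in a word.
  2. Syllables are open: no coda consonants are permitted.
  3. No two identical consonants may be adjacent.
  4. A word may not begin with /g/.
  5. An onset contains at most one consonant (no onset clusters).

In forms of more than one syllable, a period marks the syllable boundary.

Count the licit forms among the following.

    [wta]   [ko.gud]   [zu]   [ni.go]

[wta] — violates constraint 5: syllable 1 onset /wt/ has 2 consonants (> 1) → illicit
[ko.gud] — violates constraint 2: syllable 2 coda /d/ has 1 consonant (> 0) → illicit
[zu] — σ1 onset /z/, coda /∅/ ok → licit
[ni.go] — σ1 onset /n/, coda /∅/ ok; σ2 onset /g/, coda /∅/ ok → licit
Licit: [zu], [ni.go] → 2.

2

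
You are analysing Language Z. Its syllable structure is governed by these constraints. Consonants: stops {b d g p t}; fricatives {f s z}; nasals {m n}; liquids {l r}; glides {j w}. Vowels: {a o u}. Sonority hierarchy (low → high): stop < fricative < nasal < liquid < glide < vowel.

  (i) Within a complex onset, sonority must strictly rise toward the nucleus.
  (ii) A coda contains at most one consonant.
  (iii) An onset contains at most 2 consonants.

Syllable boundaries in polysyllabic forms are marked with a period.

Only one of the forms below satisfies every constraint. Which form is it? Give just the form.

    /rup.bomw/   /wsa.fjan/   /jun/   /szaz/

/rup.bomw/ — violates constraint (ii): syllable 2 coda /mw/ has 2 consonants (> 1) → ill-formed
/wsa.fjan/ — violates constraint (i): syllable 1 onset /ws/: /w/ (glide, 5) → /s/ (fricative, 2) does not rise → ill-formed
/jun/ — σ1 onset /j/, coda /n/ ok → well-formed
/szaz/ — violates constraint (i): syllable 1 onset /sz/: /s/ (fricative, 2) → /z/ (fricative, 2) does not rise → ill-formed

/jun/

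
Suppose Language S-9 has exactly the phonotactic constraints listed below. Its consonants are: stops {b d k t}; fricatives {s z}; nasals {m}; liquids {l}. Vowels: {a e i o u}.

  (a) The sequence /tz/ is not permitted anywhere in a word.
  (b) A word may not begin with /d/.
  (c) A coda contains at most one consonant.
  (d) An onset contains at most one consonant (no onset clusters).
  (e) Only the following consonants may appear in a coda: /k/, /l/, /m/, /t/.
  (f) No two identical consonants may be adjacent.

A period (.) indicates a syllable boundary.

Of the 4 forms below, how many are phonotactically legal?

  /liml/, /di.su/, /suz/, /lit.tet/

0

/liml/ — violates constraint (c): syllable 1 coda /ml/ has 2 consonants (> 1) → phonotactically illegal
/di.su/ — violates constraint (b): word begins with /d/ → phonotactically illegal
/suz/ — violates constraint (e): syllable 1 coda contains /z/, which is not a licensed coda consonant → phonotactically illegal
/lit.tet/ — violates constraint (f): adjacent identical consonants /tt/ → phonotactically illegal
No form is phonotactically legal → 0.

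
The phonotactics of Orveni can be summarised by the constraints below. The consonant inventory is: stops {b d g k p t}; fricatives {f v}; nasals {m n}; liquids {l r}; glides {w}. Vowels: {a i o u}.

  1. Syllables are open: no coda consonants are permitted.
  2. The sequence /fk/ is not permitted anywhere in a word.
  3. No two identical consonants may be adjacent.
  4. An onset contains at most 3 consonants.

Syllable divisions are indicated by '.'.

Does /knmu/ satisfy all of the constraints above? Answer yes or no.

/knmu/ — σ1 onset /knm/ (3C), coda /∅/ ok → licit

yes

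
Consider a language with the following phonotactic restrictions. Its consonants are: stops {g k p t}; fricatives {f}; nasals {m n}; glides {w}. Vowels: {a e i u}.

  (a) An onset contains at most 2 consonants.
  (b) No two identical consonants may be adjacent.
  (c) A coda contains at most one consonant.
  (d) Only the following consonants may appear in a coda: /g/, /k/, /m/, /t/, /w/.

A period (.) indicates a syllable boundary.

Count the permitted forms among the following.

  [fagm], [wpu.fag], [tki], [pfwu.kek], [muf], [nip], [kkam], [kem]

3

[fagm] — violates constraint (c): syllable 1 coda /gm/ has 2 consonants (> 1) → not permitted
[wpu.fag] — σ1 onset /wp/ (2C), coda /∅/ ok; σ2 onset /f/, coda /g/ ok → permitted
[tki] — σ1 onset /tk/ (2C), coda /∅/ ok → permitted
[pfwu.kek] — violates constraint (a): syllable 1 onset /pfw/ has 3 consonants (> 2) → not permitted
[muf] — violates constraint (d): syllable 1 coda contains /f/, which is not a licensed coda consonant → not permitted
[nip] — violates constraint (d): syllable 1 coda contains /p/, which is not a licensed coda consonant → not permitted
[kkam] — violates constraint (b): adjacent identical consonants /kk/ → not permitted
[kem] — σ1 onset /k/, coda /m/ ok → permitted
Permitted: [wpu.fag], [tki], [kem] → 3.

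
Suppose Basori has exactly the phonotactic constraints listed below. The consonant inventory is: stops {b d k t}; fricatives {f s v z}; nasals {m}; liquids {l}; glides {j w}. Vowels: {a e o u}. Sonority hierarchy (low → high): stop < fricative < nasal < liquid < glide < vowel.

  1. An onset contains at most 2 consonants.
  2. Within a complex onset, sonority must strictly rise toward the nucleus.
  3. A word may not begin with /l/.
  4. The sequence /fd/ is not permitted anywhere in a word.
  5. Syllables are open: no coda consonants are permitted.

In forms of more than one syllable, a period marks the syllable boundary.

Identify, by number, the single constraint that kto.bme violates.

kto.bme: syllable 1 onset /kt/: /k/ (stop, 1) → /t/ (stop, 1) does not rise.
This is a violation of constraint 2: "Within a complex onset, sonority must strictly rise toward the nucleus."
The remaining constraints (1, 3, 4, 5) are satisfied.

2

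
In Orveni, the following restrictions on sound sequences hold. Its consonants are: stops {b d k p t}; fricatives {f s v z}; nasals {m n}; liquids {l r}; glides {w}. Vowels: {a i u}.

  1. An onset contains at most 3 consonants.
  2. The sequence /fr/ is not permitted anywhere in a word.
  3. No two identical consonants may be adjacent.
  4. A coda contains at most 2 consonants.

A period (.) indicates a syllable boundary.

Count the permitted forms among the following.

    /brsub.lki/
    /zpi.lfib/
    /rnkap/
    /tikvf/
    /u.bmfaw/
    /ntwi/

5

/brsub.lki/ — σ1 onset /brs/ (3C), coda /b/ ok; σ2 onset /lk/ (2C), coda /∅/ ok → permitted
/zpi.lfib/ — σ1 onset /zp/ (2C), coda /∅/ ok; σ2 onset /lf/ (2C), coda /b/ ok → permitted
/rnkap/ — σ1 onset /rnk/ (3C), coda /p/ ok → permitted
/tikvf/ — violates constraint 4: syllable 1 coda /kvf/ has 3 consonants (> 2) → not permitted
/u.bmfaw/ — σ1 onset /∅/, coda /∅/ ok; σ2 onset /bmf/ (3C), coda /w/ ok → permitted
/ntwi/ — σ1 onset /ntw/ (3C), coda /∅/ ok → permitted
Permitted: /brsub.lki/, /zpi.lfib/, /rnkap/, /u.bmfaw/, /ntwi/ → 5.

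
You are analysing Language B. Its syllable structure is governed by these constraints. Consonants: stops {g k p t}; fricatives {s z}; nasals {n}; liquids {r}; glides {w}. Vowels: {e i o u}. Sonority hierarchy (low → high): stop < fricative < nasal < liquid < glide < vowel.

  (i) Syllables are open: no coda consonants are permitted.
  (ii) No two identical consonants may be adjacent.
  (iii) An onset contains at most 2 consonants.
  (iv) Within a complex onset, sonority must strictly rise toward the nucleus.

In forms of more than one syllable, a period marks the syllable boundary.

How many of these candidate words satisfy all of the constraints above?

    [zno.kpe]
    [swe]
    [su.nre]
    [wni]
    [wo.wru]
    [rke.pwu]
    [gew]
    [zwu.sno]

[zno.kpe] — violates constraint (iv): syllable 2 onset /kp/: /k/ (stop, 1) → /p/ (stop, 1) does not rise → illicit
[swe] — σ1 onset /sw/ (2→5 rises), coda /∅/ ok → licit
[su.nre] — σ1 onset /s/, coda /∅/ ok; σ2 onset /nr/ (3→4 rises), coda /∅/ ok → licit
[wni] — violates constraint (iv): syllable 1 onset /wn/: /w/ (glide, 5) → /n/ (nasal, 3) does not rise → illicit
[wo.wru] — violates constraint (iv): syllable 2 onset /wr/: /w/ (glide, 5) → /r/ (liquid, 4) does not rise → illicit
[rke.pwu] — violates constraint (iv): syllable 1 onset /rk/: /r/ (liquid, 4) → /k/ (stop, 1) does not rise → illicit
[gew] — violates constraint (i): syllable 1 coda /w/ has 1 consonant (> 0) → illicit
[zwu.sno] — σ1 onset /zw/ (2→5 rises), coda /∅/ ok; σ2 onset /sn/ (2→3 rises), coda /∅/ ok → licit
Licit: [swe], [su.nre], [zwu.sno] → 3.

3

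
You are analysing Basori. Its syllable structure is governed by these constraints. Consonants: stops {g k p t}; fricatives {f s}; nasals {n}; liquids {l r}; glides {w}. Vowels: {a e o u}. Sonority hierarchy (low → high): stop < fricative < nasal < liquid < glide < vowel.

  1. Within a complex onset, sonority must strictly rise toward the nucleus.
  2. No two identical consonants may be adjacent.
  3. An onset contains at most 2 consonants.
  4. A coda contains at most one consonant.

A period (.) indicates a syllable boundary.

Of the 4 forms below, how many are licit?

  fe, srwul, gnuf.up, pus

fe — σ1 onset /f/, coda /∅/ ok → licit
srwul — violates constraint 3: syllable 1 onset /srw/ has 3 consonants (> 2) → illicit
gnuf.up — σ1 onset /gn/ (1→3 rises), coda /f/ ok; σ2 onset /∅/, coda /p/ ok → licit
pus — σ1 onset /p/, coda /s/ ok → licit
Licit: fe, gnuf.up, pus → 3.

3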